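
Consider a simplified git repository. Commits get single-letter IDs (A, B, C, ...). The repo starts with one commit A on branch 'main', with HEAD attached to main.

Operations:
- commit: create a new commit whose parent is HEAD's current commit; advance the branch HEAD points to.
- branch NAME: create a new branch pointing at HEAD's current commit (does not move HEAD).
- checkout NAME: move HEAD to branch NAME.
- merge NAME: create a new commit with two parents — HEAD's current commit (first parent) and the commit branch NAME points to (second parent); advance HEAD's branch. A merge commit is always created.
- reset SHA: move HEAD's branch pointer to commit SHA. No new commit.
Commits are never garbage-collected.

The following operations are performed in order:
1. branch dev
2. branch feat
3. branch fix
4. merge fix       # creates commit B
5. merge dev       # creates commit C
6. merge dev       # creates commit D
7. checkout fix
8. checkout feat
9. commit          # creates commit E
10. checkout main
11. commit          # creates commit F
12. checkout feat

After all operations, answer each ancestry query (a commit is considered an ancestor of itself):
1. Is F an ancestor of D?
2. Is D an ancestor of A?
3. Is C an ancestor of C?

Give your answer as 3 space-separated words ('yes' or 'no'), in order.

After op 1 (branch): HEAD=main@A [dev=A main=A]
After op 2 (branch): HEAD=main@A [dev=A feat=A main=A]
After op 3 (branch): HEAD=main@A [dev=A feat=A fix=A main=A]
After op 4 (merge): HEAD=main@B [dev=A feat=A fix=A main=B]
After op 5 (merge): HEAD=main@C [dev=A feat=A fix=A main=C]
After op 6 (merge): HEAD=main@D [dev=A feat=A fix=A main=D]
After op 7 (checkout): HEAD=fix@A [dev=A feat=A fix=A main=D]
After op 8 (checkout): HEAD=feat@A [dev=A feat=A fix=A main=D]
After op 9 (commit): HEAD=feat@E [dev=A feat=E fix=A main=D]
After op 10 (checkout): HEAD=main@D [dev=A feat=E fix=A main=D]
After op 11 (commit): HEAD=main@F [dev=A feat=E fix=A main=F]
After op 12 (checkout): HEAD=feat@E [dev=A feat=E fix=A main=F]
ancestors(D) = {A,B,C,D}; F in? no
ancestors(A) = {A}; D in? no
ancestors(C) = {A,B,C}; C in? yes

Answer: no no yes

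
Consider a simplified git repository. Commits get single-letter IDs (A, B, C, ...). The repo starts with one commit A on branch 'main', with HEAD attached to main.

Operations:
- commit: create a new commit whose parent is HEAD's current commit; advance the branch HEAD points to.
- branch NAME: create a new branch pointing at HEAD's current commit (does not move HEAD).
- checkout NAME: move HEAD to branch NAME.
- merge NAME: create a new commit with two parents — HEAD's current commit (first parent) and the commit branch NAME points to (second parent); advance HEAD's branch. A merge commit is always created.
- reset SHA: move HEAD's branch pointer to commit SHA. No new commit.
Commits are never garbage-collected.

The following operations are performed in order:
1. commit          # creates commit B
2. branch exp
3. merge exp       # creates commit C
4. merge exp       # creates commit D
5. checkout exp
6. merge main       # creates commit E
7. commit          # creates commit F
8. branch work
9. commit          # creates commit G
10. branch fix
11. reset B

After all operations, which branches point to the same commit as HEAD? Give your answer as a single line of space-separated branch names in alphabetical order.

After op 1 (commit): HEAD=main@B [main=B]
After op 2 (branch): HEAD=main@B [exp=B main=B]
After op 3 (merge): HEAD=main@C [exp=B main=C]
After op 4 (merge): HEAD=main@D [exp=B main=D]
After op 5 (checkout): HEAD=exp@B [exp=B main=D]
After op 6 (merge): HEAD=exp@E [exp=E main=D]
After op 7 (commit): HEAD=exp@F [exp=F main=D]
After op 8 (branch): HEAD=exp@F [exp=F main=D work=F]
After op 9 (commit): HEAD=exp@G [exp=G main=D work=F]
After op 10 (branch): HEAD=exp@G [exp=G fix=G main=D work=F]
After op 11 (reset): HEAD=exp@B [exp=B fix=G main=D work=F]

Answer: exp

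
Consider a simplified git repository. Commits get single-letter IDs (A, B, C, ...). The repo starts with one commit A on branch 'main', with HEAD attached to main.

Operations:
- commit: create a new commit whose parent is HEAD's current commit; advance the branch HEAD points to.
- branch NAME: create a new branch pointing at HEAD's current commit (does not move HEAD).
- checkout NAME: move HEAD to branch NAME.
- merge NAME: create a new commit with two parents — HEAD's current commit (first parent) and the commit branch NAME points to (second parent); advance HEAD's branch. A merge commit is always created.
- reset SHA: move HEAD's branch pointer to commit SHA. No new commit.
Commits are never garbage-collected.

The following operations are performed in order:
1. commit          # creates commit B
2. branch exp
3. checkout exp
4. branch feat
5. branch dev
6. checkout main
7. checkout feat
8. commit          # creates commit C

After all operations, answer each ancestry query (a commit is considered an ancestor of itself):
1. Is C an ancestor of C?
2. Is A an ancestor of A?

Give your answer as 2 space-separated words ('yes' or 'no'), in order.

After op 1 (commit): HEAD=main@B [main=B]
After op 2 (branch): HEAD=main@B [exp=B main=B]
After op 3 (checkout): HEAD=exp@B [exp=B main=B]
After op 4 (branch): HEAD=exp@B [exp=B feat=B main=B]
After op 5 (branch): HEAD=exp@B [dev=B exp=B feat=B main=B]
After op 6 (checkout): HEAD=main@B [dev=B exp=B feat=B main=B]
After op 7 (checkout): HEAD=feat@B [dev=B exp=B feat=B main=B]
After op 8 (commit): HEAD=feat@C [dev=B exp=B feat=C main=B]
ancestors(C) = {A,B,C}; C in? yes
ancestors(A) = {A}; A in? yes

Answer: yes yes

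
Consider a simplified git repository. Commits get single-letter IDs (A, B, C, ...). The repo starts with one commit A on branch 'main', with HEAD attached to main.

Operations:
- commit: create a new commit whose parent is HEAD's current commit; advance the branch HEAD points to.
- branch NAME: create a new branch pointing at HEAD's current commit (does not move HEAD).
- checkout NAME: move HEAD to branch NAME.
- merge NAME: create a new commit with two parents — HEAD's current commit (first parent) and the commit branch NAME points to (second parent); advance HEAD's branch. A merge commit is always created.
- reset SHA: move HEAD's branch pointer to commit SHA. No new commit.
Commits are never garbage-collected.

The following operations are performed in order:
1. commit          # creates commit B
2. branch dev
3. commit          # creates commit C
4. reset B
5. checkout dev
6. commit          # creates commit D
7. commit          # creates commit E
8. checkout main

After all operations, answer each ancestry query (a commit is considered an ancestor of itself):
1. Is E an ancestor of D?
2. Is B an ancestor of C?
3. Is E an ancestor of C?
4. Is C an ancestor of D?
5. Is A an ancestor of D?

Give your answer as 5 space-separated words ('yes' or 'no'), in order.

After op 1 (commit): HEAD=main@B [main=B]
After op 2 (branch): HEAD=main@B [dev=B main=B]
After op 3 (commit): HEAD=main@C [dev=B main=C]
After op 4 (reset): HEAD=main@B [dev=B main=B]
After op 5 (checkout): HEAD=dev@B [dev=B main=B]
After op 6 (commit): HEAD=dev@D [dev=D main=B]
After op 7 (commit): HEAD=dev@E [dev=E main=B]
After op 8 (checkout): HEAD=main@B [dev=E main=B]
ancestors(D) = {A,B,D}; E in? no
ancestors(C) = {A,B,C}; B in? yes
ancestors(C) = {A,B,C}; E in? no
ancestors(D) = {A,B,D}; C in? no
ancestors(D) = {A,B,D}; A in? yes

Answer: no yes no no yes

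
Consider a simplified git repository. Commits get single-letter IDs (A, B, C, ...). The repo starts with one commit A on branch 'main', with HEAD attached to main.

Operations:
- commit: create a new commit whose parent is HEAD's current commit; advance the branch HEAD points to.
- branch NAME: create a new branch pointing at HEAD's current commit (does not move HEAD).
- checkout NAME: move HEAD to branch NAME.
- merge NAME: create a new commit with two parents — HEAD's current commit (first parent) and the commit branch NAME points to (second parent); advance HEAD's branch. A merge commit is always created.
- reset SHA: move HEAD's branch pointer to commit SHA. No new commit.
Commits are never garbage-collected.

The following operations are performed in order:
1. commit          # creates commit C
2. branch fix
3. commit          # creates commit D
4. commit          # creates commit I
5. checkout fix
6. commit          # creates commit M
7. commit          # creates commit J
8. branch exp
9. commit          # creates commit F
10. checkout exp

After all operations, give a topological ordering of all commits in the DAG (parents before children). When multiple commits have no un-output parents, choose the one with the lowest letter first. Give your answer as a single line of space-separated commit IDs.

After op 1 (commit): HEAD=main@C [main=C]
After op 2 (branch): HEAD=main@C [fix=C main=C]
After op 3 (commit): HEAD=main@D [fix=C main=D]
After op 4 (commit): HEAD=main@I [fix=C main=I]
After op 5 (checkout): HEAD=fix@C [fix=C main=I]
After op 6 (commit): HEAD=fix@M [fix=M main=I]
After op 7 (commit): HEAD=fix@J [fix=J main=I]
After op 8 (branch): HEAD=fix@J [exp=J fix=J main=I]
After op 9 (commit): HEAD=fix@F [exp=J fix=F main=I]
After op 10 (checkout): HEAD=exp@J [exp=J fix=F main=I]
commit A: parents=[]
commit C: parents=['A']
commit D: parents=['C']
commit F: parents=['J']
commit I: parents=['D']
commit J: parents=['M']
commit M: parents=['C']

Answer: A C D I M J F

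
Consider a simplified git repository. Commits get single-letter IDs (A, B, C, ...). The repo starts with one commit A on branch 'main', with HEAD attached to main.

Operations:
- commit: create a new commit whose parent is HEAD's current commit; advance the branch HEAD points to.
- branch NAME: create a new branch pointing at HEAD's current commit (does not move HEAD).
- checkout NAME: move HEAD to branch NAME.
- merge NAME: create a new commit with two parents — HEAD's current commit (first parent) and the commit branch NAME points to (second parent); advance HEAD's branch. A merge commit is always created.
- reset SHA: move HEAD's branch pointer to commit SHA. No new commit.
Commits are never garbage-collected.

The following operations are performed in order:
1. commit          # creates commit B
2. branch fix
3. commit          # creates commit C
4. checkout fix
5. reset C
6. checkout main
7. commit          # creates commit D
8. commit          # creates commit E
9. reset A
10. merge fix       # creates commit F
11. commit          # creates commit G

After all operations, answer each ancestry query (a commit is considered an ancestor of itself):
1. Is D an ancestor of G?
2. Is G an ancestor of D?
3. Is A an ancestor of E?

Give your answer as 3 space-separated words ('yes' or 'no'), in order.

After op 1 (commit): HEAD=main@B [main=B]
After op 2 (branch): HEAD=main@B [fix=B main=B]
After op 3 (commit): HEAD=main@C [fix=B main=C]
After op 4 (checkout): HEAD=fix@B [fix=B main=C]
After op 5 (reset): HEAD=fix@C [fix=C main=C]
After op 6 (checkout): HEAD=main@C [fix=C main=C]
After op 7 (commit): HEAD=main@D [fix=C main=D]
After op 8 (commit): HEAD=main@E [fix=C main=E]
After op 9 (reset): HEAD=main@A [fix=C main=A]
After op 10 (merge): HEAD=main@F [fix=C main=F]
After op 11 (commit): HEAD=main@G [fix=C main=G]
ancestors(G) = {A,B,C,F,G}; D in? no
ancestors(D) = {A,B,C,D}; G in? no
ancestors(E) = {A,B,C,D,E}; A in? yes

Answer: no no yes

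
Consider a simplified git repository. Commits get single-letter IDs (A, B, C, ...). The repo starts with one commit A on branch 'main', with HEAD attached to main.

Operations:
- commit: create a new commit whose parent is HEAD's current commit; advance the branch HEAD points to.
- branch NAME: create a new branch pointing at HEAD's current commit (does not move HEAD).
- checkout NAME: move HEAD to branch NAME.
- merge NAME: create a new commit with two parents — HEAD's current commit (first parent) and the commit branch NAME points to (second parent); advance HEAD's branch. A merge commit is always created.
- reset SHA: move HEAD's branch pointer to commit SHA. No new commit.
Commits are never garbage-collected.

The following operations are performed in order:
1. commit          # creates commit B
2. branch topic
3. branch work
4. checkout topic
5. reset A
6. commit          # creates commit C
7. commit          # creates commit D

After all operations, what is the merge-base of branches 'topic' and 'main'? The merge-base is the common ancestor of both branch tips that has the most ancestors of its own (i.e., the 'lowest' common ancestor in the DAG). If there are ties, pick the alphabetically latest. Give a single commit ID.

After op 1 (commit): HEAD=main@B [main=B]
After op 2 (branch): HEAD=main@B [main=B topic=B]
After op 3 (branch): HEAD=main@B [main=B topic=B work=B]
After op 4 (checkout): HEAD=topic@B [main=B topic=B work=B]
After op 5 (reset): HEAD=topic@A [main=B topic=A work=B]
After op 6 (commit): HEAD=topic@C [main=B topic=C work=B]
After op 7 (commit): HEAD=topic@D [main=B topic=D work=B]
ancestors(topic=D): ['A', 'C', 'D']
ancestors(main=B): ['A', 'B']
common: ['A']

Answer: A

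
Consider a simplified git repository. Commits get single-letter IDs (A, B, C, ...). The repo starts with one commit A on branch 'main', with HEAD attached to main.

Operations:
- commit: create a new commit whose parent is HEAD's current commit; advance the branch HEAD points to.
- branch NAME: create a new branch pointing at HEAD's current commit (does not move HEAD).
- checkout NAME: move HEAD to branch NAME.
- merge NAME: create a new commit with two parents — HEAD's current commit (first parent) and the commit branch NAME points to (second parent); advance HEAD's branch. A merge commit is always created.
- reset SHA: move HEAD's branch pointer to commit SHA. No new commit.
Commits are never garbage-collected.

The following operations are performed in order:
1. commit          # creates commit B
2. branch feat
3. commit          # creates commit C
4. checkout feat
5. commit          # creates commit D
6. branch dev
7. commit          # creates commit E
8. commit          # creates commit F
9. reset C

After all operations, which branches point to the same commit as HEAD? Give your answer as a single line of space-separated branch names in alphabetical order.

Answer: feat main

Derivation:
After op 1 (commit): HEAD=main@B [main=B]
After op 2 (branch): HEAD=main@B [feat=B main=B]
After op 3 (commit): HEAD=main@C [feat=B main=C]
After op 4 (checkout): HEAD=feat@B [feat=B main=C]
After op 5 (commit): HEAD=feat@D [feat=D main=C]
After op 6 (branch): HEAD=feat@D [dev=D feat=D main=C]
After op 7 (commit): HEAD=feat@E [dev=D feat=E main=C]
After op 8 (commit): HEAD=feat@F [dev=D feat=F main=C]
After op 9 (reset): HEAD=feat@C [dev=D feat=C main=C]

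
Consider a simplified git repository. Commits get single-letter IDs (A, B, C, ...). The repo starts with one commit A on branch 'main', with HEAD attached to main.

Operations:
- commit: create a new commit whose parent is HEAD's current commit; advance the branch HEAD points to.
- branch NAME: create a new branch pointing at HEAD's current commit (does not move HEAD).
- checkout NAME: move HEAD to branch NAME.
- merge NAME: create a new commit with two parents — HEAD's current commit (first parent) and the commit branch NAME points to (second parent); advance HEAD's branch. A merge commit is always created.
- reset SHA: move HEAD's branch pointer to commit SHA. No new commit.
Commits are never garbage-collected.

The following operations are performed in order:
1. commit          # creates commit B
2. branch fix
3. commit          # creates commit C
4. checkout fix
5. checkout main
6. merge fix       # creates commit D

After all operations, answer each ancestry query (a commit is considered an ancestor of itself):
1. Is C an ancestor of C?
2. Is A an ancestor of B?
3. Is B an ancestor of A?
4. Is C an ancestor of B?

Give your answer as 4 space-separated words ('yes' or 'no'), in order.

After op 1 (commit): HEAD=main@B [main=B]
After op 2 (branch): HEAD=main@B [fix=B main=B]
After op 3 (commit): HEAD=main@C [fix=B main=C]
After op 4 (checkout): HEAD=fix@B [fix=B main=C]
After op 5 (checkout): HEAD=main@C [fix=B main=C]
After op 6 (merge): HEAD=main@D [fix=B main=D]
ancestors(C) = {A,B,C}; C in? yes
ancestors(B) = {A,B}; A in? yes
ancestors(A) = {A}; B in? no
ancestors(B) = {A,B}; C in? no

Answer: yes yes no no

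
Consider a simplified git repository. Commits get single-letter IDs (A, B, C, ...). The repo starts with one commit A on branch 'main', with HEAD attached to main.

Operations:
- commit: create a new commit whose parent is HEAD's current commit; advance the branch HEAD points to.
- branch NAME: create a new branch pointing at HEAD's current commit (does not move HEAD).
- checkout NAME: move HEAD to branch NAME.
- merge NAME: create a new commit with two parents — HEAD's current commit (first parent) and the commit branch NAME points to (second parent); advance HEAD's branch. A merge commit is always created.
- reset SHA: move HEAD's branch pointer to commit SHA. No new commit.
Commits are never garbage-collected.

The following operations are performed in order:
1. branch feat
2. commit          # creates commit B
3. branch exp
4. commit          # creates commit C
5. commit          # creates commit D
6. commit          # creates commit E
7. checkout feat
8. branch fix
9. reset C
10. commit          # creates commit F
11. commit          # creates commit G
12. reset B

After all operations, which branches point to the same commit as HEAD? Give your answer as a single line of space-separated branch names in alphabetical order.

After op 1 (branch): HEAD=main@A [feat=A main=A]
After op 2 (commit): HEAD=main@B [feat=A main=B]
After op 3 (branch): HEAD=main@B [exp=B feat=A main=B]
After op 4 (commit): HEAD=main@C [exp=B feat=A main=C]
After op 5 (commit): HEAD=main@D [exp=B feat=A main=D]
After op 6 (commit): HEAD=main@E [exp=B feat=A main=E]
After op 7 (checkout): HEAD=feat@A [exp=B feat=A main=E]
After op 8 (branch): HEAD=feat@A [exp=B feat=A fix=A main=E]
After op 9 (reset): HEAD=feat@C [exp=B feat=C fix=A main=E]
After op 10 (commit): HEAD=feat@F [exp=B feat=F fix=A main=E]
After op 11 (commit): HEAD=feat@G [exp=B feat=G fix=A main=E]
After op 12 (reset): HEAD=feat@B [exp=B feat=B fix=A main=E]

Answer: exp feat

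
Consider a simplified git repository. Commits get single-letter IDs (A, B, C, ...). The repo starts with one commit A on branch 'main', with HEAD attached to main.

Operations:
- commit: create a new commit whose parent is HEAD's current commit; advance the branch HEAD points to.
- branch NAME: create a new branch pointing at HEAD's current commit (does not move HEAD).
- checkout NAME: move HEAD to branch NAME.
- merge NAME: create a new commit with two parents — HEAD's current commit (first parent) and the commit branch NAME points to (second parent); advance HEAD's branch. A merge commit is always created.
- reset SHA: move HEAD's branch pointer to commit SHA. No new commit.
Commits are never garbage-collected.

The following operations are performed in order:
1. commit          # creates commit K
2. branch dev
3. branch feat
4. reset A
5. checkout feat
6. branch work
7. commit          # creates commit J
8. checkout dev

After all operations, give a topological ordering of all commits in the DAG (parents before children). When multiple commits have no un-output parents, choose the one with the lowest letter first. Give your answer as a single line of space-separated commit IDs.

After op 1 (commit): HEAD=main@K [main=K]
After op 2 (branch): HEAD=main@K [dev=K main=K]
After op 3 (branch): HEAD=main@K [dev=K feat=K main=K]
After op 4 (reset): HEAD=main@A [dev=K feat=K main=A]
After op 5 (checkout): HEAD=feat@K [dev=K feat=K main=A]
After op 6 (branch): HEAD=feat@K [dev=K feat=K main=A work=K]
After op 7 (commit): HEAD=feat@J [dev=K feat=J main=A work=K]
After op 8 (checkout): HEAD=dev@K [dev=K feat=J main=A work=K]
commit A: parents=[]
commit J: parents=['K']
commit K: parents=['A']

Answer: A K J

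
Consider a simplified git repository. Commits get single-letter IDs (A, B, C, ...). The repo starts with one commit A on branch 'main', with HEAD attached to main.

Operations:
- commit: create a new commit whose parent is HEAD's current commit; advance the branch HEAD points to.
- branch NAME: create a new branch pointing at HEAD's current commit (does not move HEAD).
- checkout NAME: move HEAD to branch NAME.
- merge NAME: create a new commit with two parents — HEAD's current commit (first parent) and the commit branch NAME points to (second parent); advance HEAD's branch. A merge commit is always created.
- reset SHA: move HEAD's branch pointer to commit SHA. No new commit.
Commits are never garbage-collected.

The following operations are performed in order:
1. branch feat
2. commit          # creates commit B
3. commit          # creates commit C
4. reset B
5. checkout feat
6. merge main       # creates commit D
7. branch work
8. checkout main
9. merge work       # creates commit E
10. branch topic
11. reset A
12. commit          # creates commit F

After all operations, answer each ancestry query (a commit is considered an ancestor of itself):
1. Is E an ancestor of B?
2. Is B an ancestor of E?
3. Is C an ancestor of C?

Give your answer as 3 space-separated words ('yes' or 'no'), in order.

Answer: no yes yes

Derivation:
After op 1 (branch): HEAD=main@A [feat=A main=A]
After op 2 (commit): HEAD=main@B [feat=A main=B]
After op 3 (commit): HEAD=main@C [feat=A main=C]
After op 4 (reset): HEAD=main@B [feat=A main=B]
After op 5 (checkout): HEAD=feat@A [feat=A main=B]
After op 6 (merge): HEAD=feat@D [feat=D main=B]
After op 7 (branch): HEAD=feat@D [feat=D main=B work=D]
After op 8 (checkout): HEAD=main@B [feat=D main=B work=D]
After op 9 (merge): HEAD=main@E [feat=D main=E work=D]
After op 10 (branch): HEAD=main@E [feat=D main=E topic=E work=D]
After op 11 (reset): HEAD=main@A [feat=D main=A topic=E work=D]
After op 12 (commit): HEAD=main@F [feat=D main=F topic=E work=D]
ancestors(B) = {A,B}; E in? no
ancestors(E) = {A,B,D,E}; B in? yes
ancestors(C) = {A,B,C}; C in? yes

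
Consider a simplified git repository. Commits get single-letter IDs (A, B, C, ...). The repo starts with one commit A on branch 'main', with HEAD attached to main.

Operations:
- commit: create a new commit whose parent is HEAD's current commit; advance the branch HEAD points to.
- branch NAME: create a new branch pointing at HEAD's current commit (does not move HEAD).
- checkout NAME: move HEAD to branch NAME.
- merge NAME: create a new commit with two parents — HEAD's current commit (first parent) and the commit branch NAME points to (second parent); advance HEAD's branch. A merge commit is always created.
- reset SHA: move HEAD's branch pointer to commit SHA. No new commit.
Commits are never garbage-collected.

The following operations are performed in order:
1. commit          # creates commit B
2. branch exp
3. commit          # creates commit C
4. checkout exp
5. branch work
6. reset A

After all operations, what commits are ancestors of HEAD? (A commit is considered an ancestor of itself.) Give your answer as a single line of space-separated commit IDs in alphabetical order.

Answer: A

Derivation:
After op 1 (commit): HEAD=main@B [main=B]
After op 2 (branch): HEAD=main@B [exp=B main=B]
After op 3 (commit): HEAD=main@C [exp=B main=C]
After op 4 (checkout): HEAD=exp@B [exp=B main=C]
After op 5 (branch): HEAD=exp@B [exp=B main=C work=B]
After op 6 (reset): HEAD=exp@A [exp=A main=C work=B]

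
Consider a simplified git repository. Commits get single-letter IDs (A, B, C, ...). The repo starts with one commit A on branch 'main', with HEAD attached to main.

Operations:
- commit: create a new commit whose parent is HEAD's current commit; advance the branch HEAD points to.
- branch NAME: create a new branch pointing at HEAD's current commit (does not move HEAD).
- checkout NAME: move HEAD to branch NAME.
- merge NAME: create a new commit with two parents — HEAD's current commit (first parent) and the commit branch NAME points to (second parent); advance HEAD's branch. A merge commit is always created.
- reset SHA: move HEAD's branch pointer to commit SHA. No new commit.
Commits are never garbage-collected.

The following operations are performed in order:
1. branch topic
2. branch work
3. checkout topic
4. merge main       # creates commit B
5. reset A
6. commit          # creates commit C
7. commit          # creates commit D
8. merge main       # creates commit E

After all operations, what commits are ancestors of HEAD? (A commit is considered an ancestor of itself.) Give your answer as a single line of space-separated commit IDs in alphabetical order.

Answer: A C D E

Derivation:
After op 1 (branch): HEAD=main@A [main=A topic=A]
After op 2 (branch): HEAD=main@A [main=A topic=A work=A]
After op 3 (checkout): HEAD=topic@A [main=A topic=A work=A]
After op 4 (merge): HEAD=topic@B [main=A topic=B work=A]
After op 5 (reset): HEAD=topic@A [main=A topic=A work=A]
After op 6 (commit): HEAD=topic@C [main=A topic=C work=A]
After op 7 (commit): HEAD=topic@D [main=A topic=D work=A]
After op 8 (merge): HEAD=topic@E [main=A topic=E work=A]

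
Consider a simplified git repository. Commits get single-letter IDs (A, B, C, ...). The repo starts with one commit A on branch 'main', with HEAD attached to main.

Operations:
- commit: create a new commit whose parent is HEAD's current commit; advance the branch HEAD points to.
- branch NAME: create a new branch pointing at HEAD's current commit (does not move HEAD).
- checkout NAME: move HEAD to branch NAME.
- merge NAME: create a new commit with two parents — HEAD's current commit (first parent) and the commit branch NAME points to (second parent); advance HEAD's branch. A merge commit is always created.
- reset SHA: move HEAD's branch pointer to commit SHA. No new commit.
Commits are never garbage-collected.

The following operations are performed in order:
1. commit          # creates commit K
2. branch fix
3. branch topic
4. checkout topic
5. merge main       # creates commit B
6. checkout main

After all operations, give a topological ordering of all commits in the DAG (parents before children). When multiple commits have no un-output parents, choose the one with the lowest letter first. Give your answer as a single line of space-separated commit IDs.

Answer: A K B

Derivation:
After op 1 (commit): HEAD=main@K [main=K]
After op 2 (branch): HEAD=main@K [fix=K main=K]
After op 3 (branch): HEAD=main@K [fix=K main=K topic=K]
After op 4 (checkout): HEAD=topic@K [fix=K main=K topic=K]
After op 5 (merge): HEAD=topic@B [fix=K main=K topic=B]
After op 6 (checkout): HEAD=main@K [fix=K main=K topic=B]
commit A: parents=[]
commit B: parents=['K', 'K']
commit K: parents=['A']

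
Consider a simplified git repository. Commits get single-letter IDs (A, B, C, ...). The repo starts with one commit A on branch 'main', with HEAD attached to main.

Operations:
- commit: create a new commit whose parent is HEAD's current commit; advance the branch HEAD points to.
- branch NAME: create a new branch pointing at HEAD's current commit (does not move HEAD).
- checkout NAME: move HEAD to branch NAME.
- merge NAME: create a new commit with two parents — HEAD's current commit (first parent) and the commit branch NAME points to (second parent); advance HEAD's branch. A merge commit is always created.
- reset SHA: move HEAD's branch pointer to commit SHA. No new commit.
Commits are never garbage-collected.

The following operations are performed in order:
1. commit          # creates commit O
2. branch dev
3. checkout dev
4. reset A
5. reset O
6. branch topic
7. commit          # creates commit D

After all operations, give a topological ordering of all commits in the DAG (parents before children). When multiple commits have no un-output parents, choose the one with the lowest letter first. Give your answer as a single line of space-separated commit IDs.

After op 1 (commit): HEAD=main@O [main=O]
After op 2 (branch): HEAD=main@O [dev=O main=O]
After op 3 (checkout): HEAD=dev@O [dev=O main=O]
After op 4 (reset): HEAD=dev@A [dev=A main=O]
After op 5 (reset): HEAD=dev@O [dev=O main=O]
After op 6 (branch): HEAD=dev@O [dev=O main=O topic=O]
After op 7 (commit): HEAD=dev@D [dev=D main=O topic=O]
commit A: parents=[]
commit D: parents=['O']
commit O: parents=['A']

Answer: A O D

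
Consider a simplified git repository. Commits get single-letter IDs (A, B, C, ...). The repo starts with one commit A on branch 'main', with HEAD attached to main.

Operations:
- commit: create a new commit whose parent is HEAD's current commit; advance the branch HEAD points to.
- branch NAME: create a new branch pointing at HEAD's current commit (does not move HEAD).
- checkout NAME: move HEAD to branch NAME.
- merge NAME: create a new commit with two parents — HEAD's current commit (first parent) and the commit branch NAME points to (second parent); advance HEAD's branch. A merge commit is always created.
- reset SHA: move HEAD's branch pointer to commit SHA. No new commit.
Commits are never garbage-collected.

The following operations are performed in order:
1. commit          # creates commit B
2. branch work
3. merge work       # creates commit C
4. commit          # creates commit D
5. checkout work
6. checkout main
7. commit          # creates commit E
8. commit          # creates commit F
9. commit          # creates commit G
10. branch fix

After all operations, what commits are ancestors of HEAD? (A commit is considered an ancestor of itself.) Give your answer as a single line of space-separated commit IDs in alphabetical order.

Answer: A B C D E F G

Derivation:
After op 1 (commit): HEAD=main@B [main=B]
After op 2 (branch): HEAD=main@B [main=B work=B]
After op 3 (merge): HEAD=main@C [main=C work=B]
After op 4 (commit): HEAD=main@D [main=D work=B]
After op 5 (checkout): HEAD=work@B [main=D work=B]
After op 6 (checkout): HEAD=main@D [main=D work=B]
After op 7 (commit): HEAD=main@E [main=E work=B]
After op 8 (commit): HEAD=main@F [main=F work=B]
After op 9 (commit): HEAD=main@G [main=G work=B]
After op 10 (branch): HEAD=main@G [fix=G main=G work=B]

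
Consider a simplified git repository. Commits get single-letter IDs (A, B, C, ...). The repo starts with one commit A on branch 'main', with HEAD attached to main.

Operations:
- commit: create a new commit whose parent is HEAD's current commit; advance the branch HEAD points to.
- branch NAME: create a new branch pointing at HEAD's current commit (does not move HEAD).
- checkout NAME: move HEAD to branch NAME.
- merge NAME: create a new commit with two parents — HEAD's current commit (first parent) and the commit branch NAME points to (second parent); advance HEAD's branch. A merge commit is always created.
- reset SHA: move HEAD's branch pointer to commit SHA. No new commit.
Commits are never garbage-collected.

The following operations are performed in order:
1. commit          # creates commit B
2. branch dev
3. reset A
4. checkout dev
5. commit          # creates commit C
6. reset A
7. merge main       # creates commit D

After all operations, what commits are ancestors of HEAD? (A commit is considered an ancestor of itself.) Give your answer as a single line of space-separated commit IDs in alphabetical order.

Answer: A D

Derivation:
After op 1 (commit): HEAD=main@B [main=B]
After op 2 (branch): HEAD=main@B [dev=B main=B]
After op 3 (reset): HEAD=main@A [dev=B main=A]
After op 4 (checkout): HEAD=dev@B [dev=B main=A]
After op 5 (commit): HEAD=dev@C [dev=C main=A]
After op 6 (reset): HEAD=dev@A [dev=A main=A]
After op 7 (merge): HEAD=dev@D [dev=D main=A]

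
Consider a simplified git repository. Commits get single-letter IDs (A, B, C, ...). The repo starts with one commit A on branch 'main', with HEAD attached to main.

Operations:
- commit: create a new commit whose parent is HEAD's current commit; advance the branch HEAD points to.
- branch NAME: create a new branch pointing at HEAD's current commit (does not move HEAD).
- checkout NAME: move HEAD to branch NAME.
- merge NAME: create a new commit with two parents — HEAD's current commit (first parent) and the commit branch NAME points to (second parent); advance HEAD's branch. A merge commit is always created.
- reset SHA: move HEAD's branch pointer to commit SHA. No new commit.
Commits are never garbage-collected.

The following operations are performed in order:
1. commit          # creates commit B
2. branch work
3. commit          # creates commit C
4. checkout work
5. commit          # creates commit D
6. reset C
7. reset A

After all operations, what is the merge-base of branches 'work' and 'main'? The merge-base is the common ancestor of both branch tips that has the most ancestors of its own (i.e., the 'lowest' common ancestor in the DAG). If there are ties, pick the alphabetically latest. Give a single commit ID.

After op 1 (commit): HEAD=main@B [main=B]
After op 2 (branch): HEAD=main@B [main=B work=B]
After op 3 (commit): HEAD=main@C [main=C work=B]
After op 4 (checkout): HEAD=work@B [main=C work=B]
After op 5 (commit): HEAD=work@D [main=C work=D]
After op 6 (reset): HEAD=work@C [main=C work=C]
After op 7 (reset): HEAD=work@A [main=C work=A]
ancestors(work=A): ['A']
ancestors(main=C): ['A', 'B', 'C']
common: ['A']

Answer: A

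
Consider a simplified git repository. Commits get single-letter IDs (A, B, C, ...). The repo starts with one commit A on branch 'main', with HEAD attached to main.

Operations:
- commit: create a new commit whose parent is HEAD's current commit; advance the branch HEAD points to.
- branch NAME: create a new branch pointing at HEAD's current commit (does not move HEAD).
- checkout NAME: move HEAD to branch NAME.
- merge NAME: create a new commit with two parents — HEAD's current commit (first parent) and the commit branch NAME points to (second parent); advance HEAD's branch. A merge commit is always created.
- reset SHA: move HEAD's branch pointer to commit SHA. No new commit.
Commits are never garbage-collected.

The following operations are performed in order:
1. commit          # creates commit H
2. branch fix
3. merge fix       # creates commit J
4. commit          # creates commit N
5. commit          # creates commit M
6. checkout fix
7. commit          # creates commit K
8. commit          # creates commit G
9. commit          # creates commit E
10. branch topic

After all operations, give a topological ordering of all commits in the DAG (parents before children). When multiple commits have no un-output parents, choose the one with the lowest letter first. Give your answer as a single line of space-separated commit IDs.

Answer: A H J K G E N M

Derivation:
After op 1 (commit): HEAD=main@H [main=H]
After op 2 (branch): HEAD=main@H [fix=H main=H]
After op 3 (merge): HEAD=main@J [fix=H main=J]
After op 4 (commit): HEAD=main@N [fix=H main=N]
After op 5 (commit): HEAD=main@M [fix=H main=M]
After op 6 (checkout): HEAD=fix@H [fix=H main=M]
After op 7 (commit): HEAD=fix@K [fix=K main=M]
After op 8 (commit): HEAD=fix@G [fix=G main=M]
After op 9 (commit): HEAD=fix@E [fix=E main=M]
After op 10 (branch): HEAD=fix@E [fix=E main=M topic=E]
commit A: parents=[]
commit E: parents=['G']
commit G: parents=['K']
commit H: parents=['A']
commit J: parents=['H', 'H']
commit K: parents=['H']
commit M: parents=['N']
commit N: parents=['J']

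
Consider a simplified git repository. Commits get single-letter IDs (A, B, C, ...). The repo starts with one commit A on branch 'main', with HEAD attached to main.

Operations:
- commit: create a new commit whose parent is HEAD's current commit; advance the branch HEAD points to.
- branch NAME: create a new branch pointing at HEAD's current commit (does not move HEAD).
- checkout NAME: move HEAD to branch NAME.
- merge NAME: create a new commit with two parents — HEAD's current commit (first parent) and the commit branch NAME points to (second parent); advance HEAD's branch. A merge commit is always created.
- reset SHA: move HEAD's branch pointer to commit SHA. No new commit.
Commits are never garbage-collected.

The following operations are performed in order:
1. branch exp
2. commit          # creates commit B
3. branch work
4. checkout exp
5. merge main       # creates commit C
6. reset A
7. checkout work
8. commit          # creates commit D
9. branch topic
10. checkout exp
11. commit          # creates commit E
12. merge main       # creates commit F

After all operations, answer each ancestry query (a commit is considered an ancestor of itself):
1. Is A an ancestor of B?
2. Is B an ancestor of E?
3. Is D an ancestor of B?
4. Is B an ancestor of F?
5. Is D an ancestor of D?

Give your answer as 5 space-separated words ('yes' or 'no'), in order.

Answer: yes no no yes yes

Derivation:
After op 1 (branch): HEAD=main@A [exp=A main=A]
After op 2 (commit): HEAD=main@B [exp=A main=B]
After op 3 (branch): HEAD=main@B [exp=A main=B work=B]
After op 4 (checkout): HEAD=exp@A [exp=A main=B work=B]
After op 5 (merge): HEAD=exp@C [exp=C main=B work=B]
After op 6 (reset): HEAD=exp@A [exp=A main=B work=B]
After op 7 (checkout): HEAD=work@B [exp=A main=B work=B]
After op 8 (commit): HEAD=work@D [exp=A main=B work=D]
After op 9 (branch): HEAD=work@D [exp=A main=B topic=D work=D]
After op 10 (checkout): HEAD=exp@A [exp=A main=B topic=D work=D]
After op 11 (commit): HEAD=exp@E [exp=E main=B topic=D work=D]
After op 12 (merge): HEAD=exp@F [exp=F main=B topic=D work=D]
ancestors(B) = {A,B}; A in? yes
ancestors(E) = {A,E}; B in? no
ancestors(B) = {A,B}; D in? no
ancestors(F) = {A,B,E,F}; B in? yes
ancestors(D) = {A,B,D}; D in? yes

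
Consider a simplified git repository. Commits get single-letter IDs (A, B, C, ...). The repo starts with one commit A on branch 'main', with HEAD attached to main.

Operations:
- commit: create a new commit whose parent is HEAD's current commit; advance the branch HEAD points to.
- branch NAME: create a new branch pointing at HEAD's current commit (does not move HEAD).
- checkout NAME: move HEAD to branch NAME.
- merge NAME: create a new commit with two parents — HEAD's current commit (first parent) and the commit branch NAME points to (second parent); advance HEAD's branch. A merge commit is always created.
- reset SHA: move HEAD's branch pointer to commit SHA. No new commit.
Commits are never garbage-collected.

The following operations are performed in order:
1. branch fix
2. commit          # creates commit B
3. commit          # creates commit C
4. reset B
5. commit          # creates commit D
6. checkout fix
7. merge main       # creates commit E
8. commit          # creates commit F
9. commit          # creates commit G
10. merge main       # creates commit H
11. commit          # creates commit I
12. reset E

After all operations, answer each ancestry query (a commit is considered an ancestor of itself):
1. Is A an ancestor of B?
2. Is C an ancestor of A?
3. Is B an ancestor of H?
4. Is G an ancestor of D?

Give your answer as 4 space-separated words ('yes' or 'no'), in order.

Answer: yes no yes no

Derivation:
After op 1 (branch): HEAD=main@A [fix=A main=A]
After op 2 (commit): HEAD=main@B [fix=A main=B]
After op 3 (commit): HEAD=main@C [fix=A main=C]
After op 4 (reset): HEAD=main@B [fix=A main=B]
After op 5 (commit): HEAD=main@D [fix=A main=D]
After op 6 (checkout): HEAD=fix@A [fix=A main=D]
After op 7 (merge): HEAD=fix@E [fix=E main=D]
After op 8 (commit): HEAD=fix@F [fix=F main=D]
After op 9 (commit): HEAD=fix@G [fix=G main=D]
After op 10 (merge): HEAD=fix@H [fix=H main=D]
After op 11 (commit): HEAD=fix@I [fix=I main=D]
After op 12 (reset): HEAD=fix@E [fix=E main=D]
ancestors(B) = {A,B}; A in? yes
ancestors(A) = {A}; C in? no
ancestors(H) = {A,B,D,E,F,G,H}; B in? yes
ancestors(D) = {A,B,D}; G in? no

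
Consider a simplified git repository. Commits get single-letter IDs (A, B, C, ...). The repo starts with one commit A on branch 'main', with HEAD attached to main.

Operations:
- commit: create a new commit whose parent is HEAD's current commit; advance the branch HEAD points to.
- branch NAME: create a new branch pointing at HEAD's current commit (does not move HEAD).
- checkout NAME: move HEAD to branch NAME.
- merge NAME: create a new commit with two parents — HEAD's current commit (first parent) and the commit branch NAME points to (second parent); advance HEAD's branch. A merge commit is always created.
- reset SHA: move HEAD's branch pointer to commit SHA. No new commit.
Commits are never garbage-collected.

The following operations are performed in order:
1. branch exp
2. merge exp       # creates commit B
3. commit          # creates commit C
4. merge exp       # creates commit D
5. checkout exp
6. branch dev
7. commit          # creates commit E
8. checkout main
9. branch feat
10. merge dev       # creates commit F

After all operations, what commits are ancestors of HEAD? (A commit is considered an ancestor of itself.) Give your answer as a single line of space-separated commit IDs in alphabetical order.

After op 1 (branch): HEAD=main@A [exp=A main=A]
After op 2 (merge): HEAD=main@B [exp=A main=B]
After op 3 (commit): HEAD=main@C [exp=A main=C]
After op 4 (merge): HEAD=main@D [exp=A main=D]
After op 5 (checkout): HEAD=exp@A [exp=A main=D]
After op 6 (branch): HEAD=exp@A [dev=A exp=A main=D]
After op 7 (commit): HEAD=exp@E [dev=A exp=E main=D]
After op 8 (checkout): HEAD=main@D [dev=A exp=E main=D]
After op 9 (branch): HEAD=main@D [dev=A exp=E feat=D main=D]
After op 10 (merge): HEAD=main@F [dev=A exp=E feat=D main=F]

Answer: A B C D F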